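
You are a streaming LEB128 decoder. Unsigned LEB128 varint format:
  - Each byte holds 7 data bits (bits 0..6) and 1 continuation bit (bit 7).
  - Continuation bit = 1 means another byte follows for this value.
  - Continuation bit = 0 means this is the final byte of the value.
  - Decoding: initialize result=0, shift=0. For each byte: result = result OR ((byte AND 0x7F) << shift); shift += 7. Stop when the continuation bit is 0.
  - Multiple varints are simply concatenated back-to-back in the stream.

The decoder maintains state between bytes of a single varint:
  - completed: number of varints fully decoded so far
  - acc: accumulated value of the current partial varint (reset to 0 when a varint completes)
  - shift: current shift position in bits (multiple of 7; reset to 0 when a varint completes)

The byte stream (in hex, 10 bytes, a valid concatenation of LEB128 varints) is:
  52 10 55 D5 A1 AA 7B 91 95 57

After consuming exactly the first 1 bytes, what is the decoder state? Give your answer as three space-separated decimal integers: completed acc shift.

Answer: 1 0 0

Derivation:
byte[0]=0x52 cont=0 payload=0x52: varint #1 complete (value=82); reset -> completed=1 acc=0 shift=0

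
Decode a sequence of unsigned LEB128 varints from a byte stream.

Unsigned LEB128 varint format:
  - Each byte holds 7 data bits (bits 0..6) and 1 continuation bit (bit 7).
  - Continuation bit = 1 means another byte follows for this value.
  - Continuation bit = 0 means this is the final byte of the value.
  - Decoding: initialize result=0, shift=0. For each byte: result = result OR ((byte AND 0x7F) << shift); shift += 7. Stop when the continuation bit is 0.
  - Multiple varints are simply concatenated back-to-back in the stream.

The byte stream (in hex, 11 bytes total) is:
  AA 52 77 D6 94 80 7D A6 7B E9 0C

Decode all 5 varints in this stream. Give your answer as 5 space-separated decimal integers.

Answer: 10538 119 262146646 15782 1641

Derivation:
  byte[0]=0xAA cont=1 payload=0x2A=42: acc |= 42<<0 -> acc=42 shift=7
  byte[1]=0x52 cont=0 payload=0x52=82: acc |= 82<<7 -> acc=10538 shift=14 [end]
Varint 1: bytes[0:2] = AA 52 -> value 10538 (2 byte(s))
  byte[2]=0x77 cont=0 payload=0x77=119: acc |= 119<<0 -> acc=119 shift=7 [end]
Varint 2: bytes[2:3] = 77 -> value 119 (1 byte(s))
  byte[3]=0xD6 cont=1 payload=0x56=86: acc |= 86<<0 -> acc=86 shift=7
  byte[4]=0x94 cont=1 payload=0x14=20: acc |= 20<<7 -> acc=2646 shift=14
  byte[5]=0x80 cont=1 payload=0x00=0: acc |= 0<<14 -> acc=2646 shift=21
  byte[6]=0x7D cont=0 payload=0x7D=125: acc |= 125<<21 -> acc=262146646 shift=28 [end]
Varint 3: bytes[3:7] = D6 94 80 7D -> value 262146646 (4 byte(s))
  byte[7]=0xA6 cont=1 payload=0x26=38: acc |= 38<<0 -> acc=38 shift=7
  byte[8]=0x7B cont=0 payload=0x7B=123: acc |= 123<<7 -> acc=15782 shift=14 [end]
Varint 4: bytes[7:9] = A6 7B -> value 15782 (2 byte(s))
  byte[9]=0xE9 cont=1 payload=0x69=105: acc |= 105<<0 -> acc=105 shift=7
  byte[10]=0x0C cont=0 payload=0x0C=12: acc |= 12<<7 -> acc=1641 shift=14 [end]
Varint 5: bytes[9:11] = E9 0C -> value 1641 (2 byte(s))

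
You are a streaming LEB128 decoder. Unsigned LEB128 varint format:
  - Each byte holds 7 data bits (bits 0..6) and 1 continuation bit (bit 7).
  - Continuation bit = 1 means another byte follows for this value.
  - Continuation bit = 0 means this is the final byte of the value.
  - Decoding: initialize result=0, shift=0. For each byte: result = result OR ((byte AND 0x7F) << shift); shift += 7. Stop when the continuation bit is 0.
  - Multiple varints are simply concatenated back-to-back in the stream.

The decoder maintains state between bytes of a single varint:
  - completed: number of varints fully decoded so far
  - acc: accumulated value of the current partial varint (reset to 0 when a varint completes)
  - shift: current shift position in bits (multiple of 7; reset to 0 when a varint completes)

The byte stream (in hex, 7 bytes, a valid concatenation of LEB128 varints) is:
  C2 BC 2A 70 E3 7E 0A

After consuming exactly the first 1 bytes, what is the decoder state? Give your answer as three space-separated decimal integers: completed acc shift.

Answer: 0 66 7

Derivation:
byte[0]=0xC2 cont=1 payload=0x42: acc |= 66<<0 -> completed=0 acc=66 shift=7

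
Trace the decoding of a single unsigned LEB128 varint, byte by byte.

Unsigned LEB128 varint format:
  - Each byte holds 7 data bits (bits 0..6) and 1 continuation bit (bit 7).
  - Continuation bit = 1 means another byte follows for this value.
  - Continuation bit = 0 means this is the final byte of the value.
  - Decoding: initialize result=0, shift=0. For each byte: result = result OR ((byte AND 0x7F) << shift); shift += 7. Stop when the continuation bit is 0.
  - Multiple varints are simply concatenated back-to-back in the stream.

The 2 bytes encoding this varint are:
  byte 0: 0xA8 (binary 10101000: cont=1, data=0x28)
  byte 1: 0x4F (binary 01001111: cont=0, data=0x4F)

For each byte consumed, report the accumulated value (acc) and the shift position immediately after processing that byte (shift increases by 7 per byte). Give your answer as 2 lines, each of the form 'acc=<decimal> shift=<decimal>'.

Answer: acc=40 shift=7
acc=10152 shift=14

Derivation:
byte 0=0xA8: payload=0x28=40, contrib = 40<<0 = 40; acc -> 40, shift -> 7
byte 1=0x4F: payload=0x4F=79, contrib = 79<<7 = 10112; acc -> 10152, shift -> 14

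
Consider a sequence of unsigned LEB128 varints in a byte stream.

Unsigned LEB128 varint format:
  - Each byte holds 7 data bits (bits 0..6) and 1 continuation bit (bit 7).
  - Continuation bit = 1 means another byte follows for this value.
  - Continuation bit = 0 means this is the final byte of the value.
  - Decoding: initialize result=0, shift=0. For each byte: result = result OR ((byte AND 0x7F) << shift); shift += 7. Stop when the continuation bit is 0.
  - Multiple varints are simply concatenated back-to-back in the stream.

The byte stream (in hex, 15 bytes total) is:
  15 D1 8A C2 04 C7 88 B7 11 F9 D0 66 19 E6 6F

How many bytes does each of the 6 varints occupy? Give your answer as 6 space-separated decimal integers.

Answer: 1 4 4 3 1 2

Derivation:
  byte[0]=0x15 cont=0 payload=0x15=21: acc |= 21<<0 -> acc=21 shift=7 [end]
Varint 1: bytes[0:1] = 15 -> value 21 (1 byte(s))
  byte[1]=0xD1 cont=1 payload=0x51=81: acc |= 81<<0 -> acc=81 shift=7
  byte[2]=0x8A cont=1 payload=0x0A=10: acc |= 10<<7 -> acc=1361 shift=14
  byte[3]=0xC2 cont=1 payload=0x42=66: acc |= 66<<14 -> acc=1082705 shift=21
  byte[4]=0x04 cont=0 payload=0x04=4: acc |= 4<<21 -> acc=9471313 shift=28 [end]
Varint 2: bytes[1:5] = D1 8A C2 04 -> value 9471313 (4 byte(s))
  byte[5]=0xC7 cont=1 payload=0x47=71: acc |= 71<<0 -> acc=71 shift=7
  byte[6]=0x88 cont=1 payload=0x08=8: acc |= 8<<7 -> acc=1095 shift=14
  byte[7]=0xB7 cont=1 payload=0x37=55: acc |= 55<<14 -> acc=902215 shift=21
  byte[8]=0x11 cont=0 payload=0x11=17: acc |= 17<<21 -> acc=36553799 shift=28 [end]
Varint 3: bytes[5:9] = C7 88 B7 11 -> value 36553799 (4 byte(s))
  byte[9]=0xF9 cont=1 payload=0x79=121: acc |= 121<<0 -> acc=121 shift=7
  byte[10]=0xD0 cont=1 payload=0x50=80: acc |= 80<<7 -> acc=10361 shift=14
  byte[11]=0x66 cont=0 payload=0x66=102: acc |= 102<<14 -> acc=1681529 shift=21 [end]
Varint 4: bytes[9:12] = F9 D0 66 -> value 1681529 (3 byte(s))
  byte[12]=0x19 cont=0 payload=0x19=25: acc |= 25<<0 -> acc=25 shift=7 [end]
Varint 5: bytes[12:13] = 19 -> value 25 (1 byte(s))
  byte[13]=0xE6 cont=1 payload=0x66=102: acc |= 102<<0 -> acc=102 shift=7
  byte[14]=0x6F cont=0 payload=0x6F=111: acc |= 111<<7 -> acc=14310 shift=14 [end]
Varint 6: bytes[13:15] = E6 6F -> value 14310 (2 byte(s))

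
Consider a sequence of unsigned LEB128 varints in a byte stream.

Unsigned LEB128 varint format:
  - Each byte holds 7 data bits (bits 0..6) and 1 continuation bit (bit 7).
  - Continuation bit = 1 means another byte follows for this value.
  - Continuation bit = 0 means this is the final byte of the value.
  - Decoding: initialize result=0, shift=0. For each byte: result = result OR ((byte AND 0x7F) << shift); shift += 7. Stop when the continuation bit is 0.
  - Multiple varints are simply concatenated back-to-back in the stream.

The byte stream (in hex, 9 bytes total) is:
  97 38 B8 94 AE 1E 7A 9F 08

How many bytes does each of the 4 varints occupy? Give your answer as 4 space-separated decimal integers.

  byte[0]=0x97 cont=1 payload=0x17=23: acc |= 23<<0 -> acc=23 shift=7
  byte[1]=0x38 cont=0 payload=0x38=56: acc |= 56<<7 -> acc=7191 shift=14 [end]
Varint 1: bytes[0:2] = 97 38 -> value 7191 (2 byte(s))
  byte[2]=0xB8 cont=1 payload=0x38=56: acc |= 56<<0 -> acc=56 shift=7
  byte[3]=0x94 cont=1 payload=0x14=20: acc |= 20<<7 -> acc=2616 shift=14
  byte[4]=0xAE cont=1 payload=0x2E=46: acc |= 46<<14 -> acc=756280 shift=21
  byte[5]=0x1E cont=0 payload=0x1E=30: acc |= 30<<21 -> acc=63670840 shift=28 [end]
Varint 2: bytes[2:6] = B8 94 AE 1E -> value 63670840 (4 byte(s))
  byte[6]=0x7A cont=0 payload=0x7A=122: acc |= 122<<0 -> acc=122 shift=7 [end]
Varint 3: bytes[6:7] = 7A -> value 122 (1 byte(s))
  byte[7]=0x9F cont=1 payload=0x1F=31: acc |= 31<<0 -> acc=31 shift=7
  byte[8]=0x08 cont=0 payload=0x08=8: acc |= 8<<7 -> acc=1055 shift=14 [end]
Varint 4: bytes[7:9] = 9F 08 -> value 1055 (2 byte(s))

Answer: 2 4 1 2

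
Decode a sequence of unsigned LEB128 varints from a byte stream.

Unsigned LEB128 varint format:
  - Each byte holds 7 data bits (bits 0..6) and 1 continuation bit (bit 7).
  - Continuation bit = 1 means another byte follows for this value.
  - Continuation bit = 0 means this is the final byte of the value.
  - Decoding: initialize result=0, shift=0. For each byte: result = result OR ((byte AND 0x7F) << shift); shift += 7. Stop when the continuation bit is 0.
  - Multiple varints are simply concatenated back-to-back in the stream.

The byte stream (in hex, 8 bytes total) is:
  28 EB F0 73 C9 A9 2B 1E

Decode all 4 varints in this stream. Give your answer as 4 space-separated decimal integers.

Answer: 40 1898603 709833 30

Derivation:
  byte[0]=0x28 cont=0 payload=0x28=40: acc |= 40<<0 -> acc=40 shift=7 [end]
Varint 1: bytes[0:1] = 28 -> value 40 (1 byte(s))
  byte[1]=0xEB cont=1 payload=0x6B=107: acc |= 107<<0 -> acc=107 shift=7
  byte[2]=0xF0 cont=1 payload=0x70=112: acc |= 112<<7 -> acc=14443 shift=14
  byte[3]=0x73 cont=0 payload=0x73=115: acc |= 115<<14 -> acc=1898603 shift=21 [end]
Varint 2: bytes[1:4] = EB F0 73 -> value 1898603 (3 byte(s))
  byte[4]=0xC9 cont=1 payload=0x49=73: acc |= 73<<0 -> acc=73 shift=7
  byte[5]=0xA9 cont=1 payload=0x29=41: acc |= 41<<7 -> acc=5321 shift=14
  byte[6]=0x2B cont=0 payload=0x2B=43: acc |= 43<<14 -> acc=709833 shift=21 [end]
Varint 3: bytes[4:7] = C9 A9 2B -> value 709833 (3 byte(s))
  byte[7]=0x1E cont=0 payload=0x1E=30: acc |= 30<<0 -> acc=30 shift=7 [end]
Varint 4: bytes[7:8] = 1E -> value 30 (1 byte(s))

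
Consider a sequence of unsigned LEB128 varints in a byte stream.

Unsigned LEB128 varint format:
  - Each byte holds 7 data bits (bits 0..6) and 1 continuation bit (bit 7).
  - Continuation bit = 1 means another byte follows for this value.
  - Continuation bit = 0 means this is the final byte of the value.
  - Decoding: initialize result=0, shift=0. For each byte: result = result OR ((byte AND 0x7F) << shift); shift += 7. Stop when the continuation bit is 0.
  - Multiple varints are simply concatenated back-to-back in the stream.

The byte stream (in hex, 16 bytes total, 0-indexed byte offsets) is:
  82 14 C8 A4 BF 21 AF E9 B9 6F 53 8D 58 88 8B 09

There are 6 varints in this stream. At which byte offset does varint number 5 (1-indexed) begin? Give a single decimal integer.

  byte[0]=0x82 cont=1 payload=0x02=2: acc |= 2<<0 -> acc=2 shift=7
  byte[1]=0x14 cont=0 payload=0x14=20: acc |= 20<<7 -> acc=2562 shift=14 [end]
Varint 1: bytes[0:2] = 82 14 -> value 2562 (2 byte(s))
  byte[2]=0xC8 cont=1 payload=0x48=72: acc |= 72<<0 -> acc=72 shift=7
  byte[3]=0xA4 cont=1 payload=0x24=36: acc |= 36<<7 -> acc=4680 shift=14
  byte[4]=0xBF cont=1 payload=0x3F=63: acc |= 63<<14 -> acc=1036872 shift=21
  byte[5]=0x21 cont=0 payload=0x21=33: acc |= 33<<21 -> acc=70242888 shift=28 [end]
Varint 2: bytes[2:6] = C8 A4 BF 21 -> value 70242888 (4 byte(s))
  byte[6]=0xAF cont=1 payload=0x2F=47: acc |= 47<<0 -> acc=47 shift=7
  byte[7]=0xE9 cont=1 payload=0x69=105: acc |= 105<<7 -> acc=13487 shift=14
  byte[8]=0xB9 cont=1 payload=0x39=57: acc |= 57<<14 -> acc=947375 shift=21
  byte[9]=0x6F cont=0 payload=0x6F=111: acc |= 111<<21 -> acc=233731247 shift=28 [end]
Varint 3: bytes[6:10] = AF E9 B9 6F -> value 233731247 (4 byte(s))
  byte[10]=0x53 cont=0 payload=0x53=83: acc |= 83<<0 -> acc=83 shift=7 [end]
Varint 4: bytes[10:11] = 53 -> value 83 (1 byte(s))
  byte[11]=0x8D cont=1 payload=0x0D=13: acc |= 13<<0 -> acc=13 shift=7
  byte[12]=0x58 cont=0 payload=0x58=88: acc |= 88<<7 -> acc=11277 shift=14 [end]
Varint 5: bytes[11:13] = 8D 58 -> value 11277 (2 byte(s))
  byte[13]=0x88 cont=1 payload=0x08=8: acc |= 8<<0 -> acc=8 shift=7
  byte[14]=0x8B cont=1 payload=0x0B=11: acc |= 11<<7 -> acc=1416 shift=14
  byte[15]=0x09 cont=0 payload=0x09=9: acc |= 9<<14 -> acc=148872 shift=21 [end]
Varint 6: bytes[13:16] = 88 8B 09 -> value 148872 (3 byte(s))

Answer: 11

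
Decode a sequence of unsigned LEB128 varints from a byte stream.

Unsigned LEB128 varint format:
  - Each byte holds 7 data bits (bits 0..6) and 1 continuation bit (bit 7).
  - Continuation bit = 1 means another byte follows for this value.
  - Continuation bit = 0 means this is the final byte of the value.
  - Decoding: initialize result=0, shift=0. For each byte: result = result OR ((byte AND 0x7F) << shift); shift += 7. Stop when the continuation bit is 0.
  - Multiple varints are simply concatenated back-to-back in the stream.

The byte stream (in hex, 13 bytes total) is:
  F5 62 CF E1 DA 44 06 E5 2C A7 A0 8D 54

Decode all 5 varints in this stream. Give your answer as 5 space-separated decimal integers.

  byte[0]=0xF5 cont=1 payload=0x75=117: acc |= 117<<0 -> acc=117 shift=7
  byte[1]=0x62 cont=0 payload=0x62=98: acc |= 98<<7 -> acc=12661 shift=14 [end]
Varint 1: bytes[0:2] = F5 62 -> value 12661 (2 byte(s))
  byte[2]=0xCF cont=1 payload=0x4F=79: acc |= 79<<0 -> acc=79 shift=7
  byte[3]=0xE1 cont=1 payload=0x61=97: acc |= 97<<7 -> acc=12495 shift=14
  byte[4]=0xDA cont=1 payload=0x5A=90: acc |= 90<<14 -> acc=1487055 shift=21
  byte[5]=0x44 cont=0 payload=0x44=68: acc |= 68<<21 -> acc=144093391 shift=28 [end]
Varint 2: bytes[2:6] = CF E1 DA 44 -> value 144093391 (4 byte(s))
  byte[6]=0x06 cont=0 payload=0x06=6: acc |= 6<<0 -> acc=6 shift=7 [end]
Varint 3: bytes[6:7] = 06 -> value 6 (1 byte(s))
  byte[7]=0xE5 cont=1 payload=0x65=101: acc |= 101<<0 -> acc=101 shift=7
  byte[8]=0x2C cont=0 payload=0x2C=44: acc |= 44<<7 -> acc=5733 shift=14 [end]
Varint 4: bytes[7:9] = E5 2C -> value 5733 (2 byte(s))
  byte[9]=0xA7 cont=1 payload=0x27=39: acc |= 39<<0 -> acc=39 shift=7
  byte[10]=0xA0 cont=1 payload=0x20=32: acc |= 32<<7 -> acc=4135 shift=14
  byte[11]=0x8D cont=1 payload=0x0D=13: acc |= 13<<14 -> acc=217127 shift=21
  byte[12]=0x54 cont=0 payload=0x54=84: acc |= 84<<21 -> acc=176377895 shift=28 [end]
Varint 5: bytes[9:13] = A7 A0 8D 54 -> value 176377895 (4 byte(s))

Answer: 12661 144093391 6 5733 176377895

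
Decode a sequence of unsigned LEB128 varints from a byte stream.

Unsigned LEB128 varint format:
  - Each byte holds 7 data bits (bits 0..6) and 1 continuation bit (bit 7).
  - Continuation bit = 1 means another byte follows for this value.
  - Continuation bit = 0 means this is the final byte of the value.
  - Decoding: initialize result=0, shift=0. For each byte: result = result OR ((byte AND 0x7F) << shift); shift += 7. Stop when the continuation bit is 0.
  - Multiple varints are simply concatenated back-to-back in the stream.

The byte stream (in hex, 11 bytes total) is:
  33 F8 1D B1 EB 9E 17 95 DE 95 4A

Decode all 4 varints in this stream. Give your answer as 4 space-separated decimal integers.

Answer: 51 3832 48739761 155545365

Derivation:
  byte[0]=0x33 cont=0 payload=0x33=51: acc |= 51<<0 -> acc=51 shift=7 [end]
Varint 1: bytes[0:1] = 33 -> value 51 (1 byte(s))
  byte[1]=0xF8 cont=1 payload=0x78=120: acc |= 120<<0 -> acc=120 shift=7
  byte[2]=0x1D cont=0 payload=0x1D=29: acc |= 29<<7 -> acc=3832 shift=14 [end]
Varint 2: bytes[1:3] = F8 1D -> value 3832 (2 byte(s))
  byte[3]=0xB1 cont=1 payload=0x31=49: acc |= 49<<0 -> acc=49 shift=7
  byte[4]=0xEB cont=1 payload=0x6B=107: acc |= 107<<7 -> acc=13745 shift=14
  byte[5]=0x9E cont=1 payload=0x1E=30: acc |= 30<<14 -> acc=505265 shift=21
  byte[6]=0x17 cont=0 payload=0x17=23: acc |= 23<<21 -> acc=48739761 shift=28 [end]
Varint 3: bytes[3:7] = B1 EB 9E 17 -> value 48739761 (4 byte(s))
  byte[7]=0x95 cont=1 payload=0x15=21: acc |= 21<<0 -> acc=21 shift=7
  byte[8]=0xDE cont=1 payload=0x5E=94: acc |= 94<<7 -> acc=12053 shift=14
  byte[9]=0x95 cont=1 payload=0x15=21: acc |= 21<<14 -> acc=356117 shift=21
  byte[10]=0x4A cont=0 payload=0x4A=74: acc |= 74<<21 -> acc=155545365 shift=28 [end]
Varint 4: bytes[7:11] = 95 DE 95 4A -> value 155545365 (4 byte(s))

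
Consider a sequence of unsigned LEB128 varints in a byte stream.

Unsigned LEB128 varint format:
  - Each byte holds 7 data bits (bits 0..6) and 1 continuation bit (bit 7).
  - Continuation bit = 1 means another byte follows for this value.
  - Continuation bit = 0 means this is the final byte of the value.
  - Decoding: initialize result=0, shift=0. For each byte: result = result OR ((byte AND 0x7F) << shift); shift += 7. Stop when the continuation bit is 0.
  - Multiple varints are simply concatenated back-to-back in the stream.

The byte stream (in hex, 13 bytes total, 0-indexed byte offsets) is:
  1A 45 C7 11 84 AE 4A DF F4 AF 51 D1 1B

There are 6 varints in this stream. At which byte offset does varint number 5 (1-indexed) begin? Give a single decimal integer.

Answer: 7

Derivation:
  byte[0]=0x1A cont=0 payload=0x1A=26: acc |= 26<<0 -> acc=26 shift=7 [end]
Varint 1: bytes[0:1] = 1A -> value 26 (1 byte(s))
  byte[1]=0x45 cont=0 payload=0x45=69: acc |= 69<<0 -> acc=69 shift=7 [end]
Varint 2: bytes[1:2] = 45 -> value 69 (1 byte(s))
  byte[2]=0xC7 cont=1 payload=0x47=71: acc |= 71<<0 -> acc=71 shift=7
  byte[3]=0x11 cont=0 payload=0x11=17: acc |= 17<<7 -> acc=2247 shift=14 [end]
Varint 3: bytes[2:4] = C7 11 -> value 2247 (2 byte(s))
  byte[4]=0x84 cont=1 payload=0x04=4: acc |= 4<<0 -> acc=4 shift=7
  byte[5]=0xAE cont=1 payload=0x2E=46: acc |= 46<<7 -> acc=5892 shift=14
  byte[6]=0x4A cont=0 payload=0x4A=74: acc |= 74<<14 -> acc=1218308 shift=21 [end]
Varint 4: bytes[4:7] = 84 AE 4A -> value 1218308 (3 byte(s))
  byte[7]=0xDF cont=1 payload=0x5F=95: acc |= 95<<0 -> acc=95 shift=7
  byte[8]=0xF4 cont=1 payload=0x74=116: acc |= 116<<7 -> acc=14943 shift=14
  byte[9]=0xAF cont=1 payload=0x2F=47: acc |= 47<<14 -> acc=784991 shift=21
  byte[10]=0x51 cont=0 payload=0x51=81: acc |= 81<<21 -> acc=170654303 shift=28 [end]
Varint 5: bytes[7:11] = DF F4 AF 51 -> value 170654303 (4 byte(s))
  byte[11]=0xD1 cont=1 payload=0x51=81: acc |= 81<<0 -> acc=81 shift=7
  byte[12]=0x1B cont=0 payload=0x1B=27: acc |= 27<<7 -> acc=3537 shift=14 [end]
Varint 6: bytes[11:13] = D1 1B -> value 3537 (2 byte(s))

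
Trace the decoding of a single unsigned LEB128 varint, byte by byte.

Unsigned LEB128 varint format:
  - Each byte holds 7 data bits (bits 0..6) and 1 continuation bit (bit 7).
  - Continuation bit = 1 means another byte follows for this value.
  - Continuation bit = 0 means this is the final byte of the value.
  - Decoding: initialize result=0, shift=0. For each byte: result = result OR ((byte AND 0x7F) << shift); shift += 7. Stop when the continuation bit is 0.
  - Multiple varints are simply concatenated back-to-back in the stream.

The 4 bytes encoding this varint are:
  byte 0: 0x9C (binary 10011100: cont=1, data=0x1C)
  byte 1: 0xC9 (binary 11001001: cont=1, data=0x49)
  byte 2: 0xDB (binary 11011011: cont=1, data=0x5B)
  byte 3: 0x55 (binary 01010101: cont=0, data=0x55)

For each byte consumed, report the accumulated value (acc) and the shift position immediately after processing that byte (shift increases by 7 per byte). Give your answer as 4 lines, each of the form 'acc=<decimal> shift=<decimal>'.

Answer: acc=28 shift=7
acc=9372 shift=14
acc=1500316 shift=21
acc=179758236 shift=28

Derivation:
byte 0=0x9C: payload=0x1C=28, contrib = 28<<0 = 28; acc -> 28, shift -> 7
byte 1=0xC9: payload=0x49=73, contrib = 73<<7 = 9344; acc -> 9372, shift -> 14
byte 2=0xDB: payload=0x5B=91, contrib = 91<<14 = 1490944; acc -> 1500316, shift -> 21
byte 3=0x55: payload=0x55=85, contrib = 85<<21 = 178257920; acc -> 179758236, shift -> 28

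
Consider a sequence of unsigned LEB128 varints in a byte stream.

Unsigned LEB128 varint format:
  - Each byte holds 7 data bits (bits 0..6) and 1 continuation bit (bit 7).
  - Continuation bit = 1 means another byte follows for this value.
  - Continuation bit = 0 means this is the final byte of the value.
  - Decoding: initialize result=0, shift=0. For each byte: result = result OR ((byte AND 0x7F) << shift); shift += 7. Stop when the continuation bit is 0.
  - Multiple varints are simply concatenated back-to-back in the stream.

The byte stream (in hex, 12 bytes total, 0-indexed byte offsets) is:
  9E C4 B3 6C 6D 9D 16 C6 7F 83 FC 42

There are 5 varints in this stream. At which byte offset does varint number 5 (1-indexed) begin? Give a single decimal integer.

  byte[0]=0x9E cont=1 payload=0x1E=30: acc |= 30<<0 -> acc=30 shift=7
  byte[1]=0xC4 cont=1 payload=0x44=68: acc |= 68<<7 -> acc=8734 shift=14
  byte[2]=0xB3 cont=1 payload=0x33=51: acc |= 51<<14 -> acc=844318 shift=21
  byte[3]=0x6C cont=0 payload=0x6C=108: acc |= 108<<21 -> acc=227336734 shift=28 [end]
Varint 1: bytes[0:4] = 9E C4 B3 6C -> value 227336734 (4 byte(s))
  byte[4]=0x6D cont=0 payload=0x6D=109: acc |= 109<<0 -> acc=109 shift=7 [end]
Varint 2: bytes[4:5] = 6D -> value 109 (1 byte(s))
  byte[5]=0x9D cont=1 payload=0x1D=29: acc |= 29<<0 -> acc=29 shift=7
  byte[6]=0x16 cont=0 payload=0x16=22: acc |= 22<<7 -> acc=2845 shift=14 [end]
Varint 3: bytes[5:7] = 9D 16 -> value 2845 (2 byte(s))
  byte[7]=0xC6 cont=1 payload=0x46=70: acc |= 70<<0 -> acc=70 shift=7
  byte[8]=0x7F cont=0 payload=0x7F=127: acc |= 127<<7 -> acc=16326 shift=14 [end]
Varint 4: bytes[7:9] = C6 7F -> value 16326 (2 byte(s))
  byte[9]=0x83 cont=1 payload=0x03=3: acc |= 3<<0 -> acc=3 shift=7
  byte[10]=0xFC cont=1 payload=0x7C=124: acc |= 124<<7 -> acc=15875 shift=14
  byte[11]=0x42 cont=0 payload=0x42=66: acc |= 66<<14 -> acc=1097219 shift=21 [end]
Varint 5: bytes[9:12] = 83 FC 42 -> value 1097219 (3 byte(s))

Answer: 9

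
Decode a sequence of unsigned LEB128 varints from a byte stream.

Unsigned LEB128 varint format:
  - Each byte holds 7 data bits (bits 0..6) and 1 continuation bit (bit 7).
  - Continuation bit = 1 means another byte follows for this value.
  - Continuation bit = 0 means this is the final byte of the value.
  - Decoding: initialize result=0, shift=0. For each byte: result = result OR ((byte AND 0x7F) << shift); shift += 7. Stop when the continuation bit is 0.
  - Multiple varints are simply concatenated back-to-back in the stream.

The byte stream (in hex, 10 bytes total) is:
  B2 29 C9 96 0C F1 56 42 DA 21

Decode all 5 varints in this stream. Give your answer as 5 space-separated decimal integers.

Answer: 5298 199497 11121 66 4314

Derivation:
  byte[0]=0xB2 cont=1 payload=0x32=50: acc |= 50<<0 -> acc=50 shift=7
  byte[1]=0x29 cont=0 payload=0x29=41: acc |= 41<<7 -> acc=5298 shift=14 [end]
Varint 1: bytes[0:2] = B2 29 -> value 5298 (2 byte(s))
  byte[2]=0xC9 cont=1 payload=0x49=73: acc |= 73<<0 -> acc=73 shift=7
  byte[3]=0x96 cont=1 payload=0x16=22: acc |= 22<<7 -> acc=2889 shift=14
  byte[4]=0x0C cont=0 payload=0x0C=12: acc |= 12<<14 -> acc=199497 shift=21 [end]
Varint 2: bytes[2:5] = C9 96 0C -> value 199497 (3 byte(s))
  byte[5]=0xF1 cont=1 payload=0x71=113: acc |= 113<<0 -> acc=113 shift=7
  byte[6]=0x56 cont=0 payload=0x56=86: acc |= 86<<7 -> acc=11121 shift=14 [end]
Varint 3: bytes[5:7] = F1 56 -> value 11121 (2 byte(s))
  byte[7]=0x42 cont=0 payload=0x42=66: acc |= 66<<0 -> acc=66 shift=7 [end]
Varint 4: bytes[7:8] = 42 -> value 66 (1 byte(s))
  byte[8]=0xDA cont=1 payload=0x5A=90: acc |= 90<<0 -> acc=90 shift=7
  byte[9]=0x21 cont=0 payload=0x21=33: acc |= 33<<7 -> acc=4314 shift=14 [end]
Varint 5: bytes[8:10] = DA 21 -> value 4314 (2 byte(s))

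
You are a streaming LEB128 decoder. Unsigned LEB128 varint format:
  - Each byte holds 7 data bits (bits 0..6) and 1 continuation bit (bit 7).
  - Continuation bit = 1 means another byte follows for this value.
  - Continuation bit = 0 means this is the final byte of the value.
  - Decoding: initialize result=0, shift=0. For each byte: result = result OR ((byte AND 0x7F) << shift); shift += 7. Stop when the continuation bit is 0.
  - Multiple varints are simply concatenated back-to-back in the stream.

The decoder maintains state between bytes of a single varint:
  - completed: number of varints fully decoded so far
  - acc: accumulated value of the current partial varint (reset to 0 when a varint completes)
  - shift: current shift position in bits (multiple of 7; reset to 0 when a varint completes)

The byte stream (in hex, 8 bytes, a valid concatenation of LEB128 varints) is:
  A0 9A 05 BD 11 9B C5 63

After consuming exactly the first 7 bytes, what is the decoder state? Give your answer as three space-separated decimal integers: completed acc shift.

Answer: 2 8859 14

Derivation:
byte[0]=0xA0 cont=1 payload=0x20: acc |= 32<<0 -> completed=0 acc=32 shift=7
byte[1]=0x9A cont=1 payload=0x1A: acc |= 26<<7 -> completed=0 acc=3360 shift=14
byte[2]=0x05 cont=0 payload=0x05: varint #1 complete (value=85280); reset -> completed=1 acc=0 shift=0
byte[3]=0xBD cont=1 payload=0x3D: acc |= 61<<0 -> completed=1 acc=61 shift=7
byte[4]=0x11 cont=0 payload=0x11: varint #2 complete (value=2237); reset -> completed=2 acc=0 shift=0
byte[5]=0x9B cont=1 payload=0x1B: acc |= 27<<0 -> completed=2 acc=27 shift=7
byte[6]=0xC5 cont=1 payload=0x45: acc |= 69<<7 -> completed=2 acc=8859 shift=14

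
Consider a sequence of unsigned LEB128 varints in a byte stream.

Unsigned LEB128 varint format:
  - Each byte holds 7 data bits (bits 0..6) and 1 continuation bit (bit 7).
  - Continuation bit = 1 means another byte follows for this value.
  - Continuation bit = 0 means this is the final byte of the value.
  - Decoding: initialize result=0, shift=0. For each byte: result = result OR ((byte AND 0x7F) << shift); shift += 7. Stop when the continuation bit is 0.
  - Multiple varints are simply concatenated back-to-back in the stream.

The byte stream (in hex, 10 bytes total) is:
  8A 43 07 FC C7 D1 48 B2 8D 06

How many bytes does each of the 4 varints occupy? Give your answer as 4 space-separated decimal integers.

Answer: 2 1 4 3

Derivation:
  byte[0]=0x8A cont=1 payload=0x0A=10: acc |= 10<<0 -> acc=10 shift=7
  byte[1]=0x43 cont=0 payload=0x43=67: acc |= 67<<7 -> acc=8586 shift=14 [end]
Varint 1: bytes[0:2] = 8A 43 -> value 8586 (2 byte(s))
  byte[2]=0x07 cont=0 payload=0x07=7: acc |= 7<<0 -> acc=7 shift=7 [end]
Varint 2: bytes[2:3] = 07 -> value 7 (1 byte(s))
  byte[3]=0xFC cont=1 payload=0x7C=124: acc |= 124<<0 -> acc=124 shift=7
  byte[4]=0xC7 cont=1 payload=0x47=71: acc |= 71<<7 -> acc=9212 shift=14
  byte[5]=0xD1 cont=1 payload=0x51=81: acc |= 81<<14 -> acc=1336316 shift=21
  byte[6]=0x48 cont=0 payload=0x48=72: acc |= 72<<21 -> acc=152331260 shift=28 [end]
Varint 3: bytes[3:7] = FC C7 D1 48 -> value 152331260 (4 byte(s))
  byte[7]=0xB2 cont=1 payload=0x32=50: acc |= 50<<0 -> acc=50 shift=7
  byte[8]=0x8D cont=1 payload=0x0D=13: acc |= 13<<7 -> acc=1714 shift=14
  byte[9]=0x06 cont=0 payload=0x06=6: acc |= 6<<14 -> acc=100018 shift=21 [end]
Varint 4: bytes[7:10] = B2 8D 06 -> value 100018 (3 byte(s))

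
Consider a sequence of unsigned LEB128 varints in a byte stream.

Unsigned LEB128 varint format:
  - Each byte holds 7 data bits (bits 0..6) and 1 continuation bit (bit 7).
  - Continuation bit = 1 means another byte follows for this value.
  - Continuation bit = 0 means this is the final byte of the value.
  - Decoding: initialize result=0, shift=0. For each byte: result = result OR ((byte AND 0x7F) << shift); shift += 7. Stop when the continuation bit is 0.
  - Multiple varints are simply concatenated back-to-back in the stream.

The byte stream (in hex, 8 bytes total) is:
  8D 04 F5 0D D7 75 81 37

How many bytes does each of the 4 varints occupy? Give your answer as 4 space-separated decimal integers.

Answer: 2 2 2 2

Derivation:
  byte[0]=0x8D cont=1 payload=0x0D=13: acc |= 13<<0 -> acc=13 shift=7
  byte[1]=0x04 cont=0 payload=0x04=4: acc |= 4<<7 -> acc=525 shift=14 [end]
Varint 1: bytes[0:2] = 8D 04 -> value 525 (2 byte(s))
  byte[2]=0xF5 cont=1 payload=0x75=117: acc |= 117<<0 -> acc=117 shift=7
  byte[3]=0x0D cont=0 payload=0x0D=13: acc |= 13<<7 -> acc=1781 shift=14 [end]
Varint 2: bytes[2:4] = F5 0D -> value 1781 (2 byte(s))
  byte[4]=0xD7 cont=1 payload=0x57=87: acc |= 87<<0 -> acc=87 shift=7
  byte[5]=0x75 cont=0 payload=0x75=117: acc |= 117<<7 -> acc=15063 shift=14 [end]
Varint 3: bytes[4:6] = D7 75 -> value 15063 (2 byte(s))
  byte[6]=0x81 cont=1 payload=0x01=1: acc |= 1<<0 -> acc=1 shift=7
  byte[7]=0x37 cont=0 payload=0x37=55: acc |= 55<<7 -> acc=7041 shift=14 [end]
Varint 4: bytes[6:8] = 81 37 -> value 7041 (2 byte(s))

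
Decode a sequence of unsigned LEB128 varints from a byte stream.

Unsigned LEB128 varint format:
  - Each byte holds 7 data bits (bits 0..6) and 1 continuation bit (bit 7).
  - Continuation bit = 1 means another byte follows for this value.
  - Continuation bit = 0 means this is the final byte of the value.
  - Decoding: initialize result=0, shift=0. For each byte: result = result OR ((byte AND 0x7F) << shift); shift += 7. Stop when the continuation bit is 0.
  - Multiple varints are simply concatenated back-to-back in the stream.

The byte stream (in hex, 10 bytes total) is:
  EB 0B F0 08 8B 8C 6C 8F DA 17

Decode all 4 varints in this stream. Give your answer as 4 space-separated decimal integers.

  byte[0]=0xEB cont=1 payload=0x6B=107: acc |= 107<<0 -> acc=107 shift=7
  byte[1]=0x0B cont=0 payload=0x0B=11: acc |= 11<<7 -> acc=1515 shift=14 [end]
Varint 1: bytes[0:2] = EB 0B -> value 1515 (2 byte(s))
  byte[2]=0xF0 cont=1 payload=0x70=112: acc |= 112<<0 -> acc=112 shift=7
  byte[3]=0x08 cont=0 payload=0x08=8: acc |= 8<<7 -> acc=1136 shift=14 [end]
Varint 2: bytes[2:4] = F0 08 -> value 1136 (2 byte(s))
  byte[4]=0x8B cont=1 payload=0x0B=11: acc |= 11<<0 -> acc=11 shift=7
  byte[5]=0x8C cont=1 payload=0x0C=12: acc |= 12<<7 -> acc=1547 shift=14
  byte[6]=0x6C cont=0 payload=0x6C=108: acc |= 108<<14 -> acc=1771019 shift=21 [end]
Varint 3: bytes[4:7] = 8B 8C 6C -> value 1771019 (3 byte(s))
  byte[7]=0x8F cont=1 payload=0x0F=15: acc |= 15<<0 -> acc=15 shift=7
  byte[8]=0xDA cont=1 payload=0x5A=90: acc |= 90<<7 -> acc=11535 shift=14
  byte[9]=0x17 cont=0 payload=0x17=23: acc |= 23<<14 -> acc=388367 shift=21 [end]
Varint 4: bytes[7:10] = 8F DA 17 -> value 388367 (3 byte(s))

Answer: 1515 1136 1771019 388367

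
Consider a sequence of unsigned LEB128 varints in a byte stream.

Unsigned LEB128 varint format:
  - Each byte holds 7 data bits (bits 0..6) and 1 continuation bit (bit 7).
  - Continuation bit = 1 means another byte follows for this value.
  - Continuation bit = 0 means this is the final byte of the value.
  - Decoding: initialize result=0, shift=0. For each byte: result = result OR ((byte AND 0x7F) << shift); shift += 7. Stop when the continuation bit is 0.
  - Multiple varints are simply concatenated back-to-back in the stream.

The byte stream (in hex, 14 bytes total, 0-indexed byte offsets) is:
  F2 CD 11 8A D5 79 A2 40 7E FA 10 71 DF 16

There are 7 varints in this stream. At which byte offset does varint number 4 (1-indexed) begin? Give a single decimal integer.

Answer: 8

Derivation:
  byte[0]=0xF2 cont=1 payload=0x72=114: acc |= 114<<0 -> acc=114 shift=7
  byte[1]=0xCD cont=1 payload=0x4D=77: acc |= 77<<7 -> acc=9970 shift=14
  byte[2]=0x11 cont=0 payload=0x11=17: acc |= 17<<14 -> acc=288498 shift=21 [end]
Varint 1: bytes[0:3] = F2 CD 11 -> value 288498 (3 byte(s))
  byte[3]=0x8A cont=1 payload=0x0A=10: acc |= 10<<0 -> acc=10 shift=7
  byte[4]=0xD5 cont=1 payload=0x55=85: acc |= 85<<7 -> acc=10890 shift=14
  byte[5]=0x79 cont=0 payload=0x79=121: acc |= 121<<14 -> acc=1993354 shift=21 [end]
Varint 2: bytes[3:6] = 8A D5 79 -> value 1993354 (3 byte(s))
  byte[6]=0xA2 cont=1 payload=0x22=34: acc |= 34<<0 -> acc=34 shift=7
  byte[7]=0x40 cont=0 payload=0x40=64: acc |= 64<<7 -> acc=8226 shift=14 [end]
Varint 3: bytes[6:8] = A2 40 -> value 8226 (2 byte(s))
  byte[8]=0x7E cont=0 payload=0x7E=126: acc |= 126<<0 -> acc=126 shift=7 [end]
Varint 4: bytes[8:9] = 7E -> value 126 (1 byte(s))
  byte[9]=0xFA cont=1 payload=0x7A=122: acc |= 122<<0 -> acc=122 shift=7
  byte[10]=0x10 cont=0 payload=0x10=16: acc |= 16<<7 -> acc=2170 shift=14 [end]
Varint 5: bytes[9:11] = FA 10 -> value 2170 (2 byte(s))
  byte[11]=0x71 cont=0 payload=0x71=113: acc |= 113<<0 -> acc=113 shift=7 [end]
Varint 6: bytes[11:12] = 71 -> value 113 (1 byte(s))
  byte[12]=0xDF cont=1 payload=0x5F=95: acc |= 95<<0 -> acc=95 shift=7
  byte[13]=0x16 cont=0 payload=0x16=22: acc |= 22<<7 -> acc=2911 shift=14 [end]
Varint 7: bytes[12:14] = DF 16 -> value 2911 (2 byte(s))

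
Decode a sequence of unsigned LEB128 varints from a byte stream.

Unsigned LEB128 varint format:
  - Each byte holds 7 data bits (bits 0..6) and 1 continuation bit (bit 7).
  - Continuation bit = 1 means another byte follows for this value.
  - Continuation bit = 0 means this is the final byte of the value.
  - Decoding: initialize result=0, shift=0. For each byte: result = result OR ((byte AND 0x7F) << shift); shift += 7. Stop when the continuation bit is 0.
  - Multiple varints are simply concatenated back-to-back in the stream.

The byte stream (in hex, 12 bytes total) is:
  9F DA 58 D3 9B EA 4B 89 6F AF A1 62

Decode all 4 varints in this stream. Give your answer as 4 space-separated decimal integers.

  byte[0]=0x9F cont=1 payload=0x1F=31: acc |= 31<<0 -> acc=31 shift=7
  byte[1]=0xDA cont=1 payload=0x5A=90: acc |= 90<<7 -> acc=11551 shift=14
  byte[2]=0x58 cont=0 payload=0x58=88: acc |= 88<<14 -> acc=1453343 shift=21 [end]
Varint 1: bytes[0:3] = 9F DA 58 -> value 1453343 (3 byte(s))
  byte[3]=0xD3 cont=1 payload=0x53=83: acc |= 83<<0 -> acc=83 shift=7
  byte[4]=0x9B cont=1 payload=0x1B=27: acc |= 27<<7 -> acc=3539 shift=14
  byte[5]=0xEA cont=1 payload=0x6A=106: acc |= 106<<14 -> acc=1740243 shift=21
  byte[6]=0x4B cont=0 payload=0x4B=75: acc |= 75<<21 -> acc=159026643 shift=28 [end]
Varint 2: bytes[3:7] = D3 9B EA 4B -> value 159026643 (4 byte(s))
  byte[7]=0x89 cont=1 payload=0x09=9: acc |= 9<<0 -> acc=9 shift=7
  byte[8]=0x6F cont=0 payload=0x6F=111: acc |= 111<<7 -> acc=14217 shift=14 [end]
Varint 3: bytes[7:9] = 89 6F -> value 14217 (2 byte(s))
  byte[9]=0xAF cont=1 payload=0x2F=47: acc |= 47<<0 -> acc=47 shift=7
  byte[10]=0xA1 cont=1 payload=0x21=33: acc |= 33<<7 -> acc=4271 shift=14
  byte[11]=0x62 cont=0 payload=0x62=98: acc |= 98<<14 -> acc=1609903 shift=21 [end]
Varint 4: bytes[9:12] = AF A1 62 -> value 1609903 (3 byte(s))

Answer: 1453343 159026643 14217 1609903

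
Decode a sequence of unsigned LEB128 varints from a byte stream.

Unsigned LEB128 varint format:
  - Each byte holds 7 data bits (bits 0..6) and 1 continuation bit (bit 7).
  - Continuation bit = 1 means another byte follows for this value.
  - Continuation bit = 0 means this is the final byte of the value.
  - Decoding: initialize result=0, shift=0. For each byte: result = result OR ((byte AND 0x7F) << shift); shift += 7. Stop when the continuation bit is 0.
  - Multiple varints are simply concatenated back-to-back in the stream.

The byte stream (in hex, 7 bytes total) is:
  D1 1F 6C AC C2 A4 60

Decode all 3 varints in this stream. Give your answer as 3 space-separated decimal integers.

  byte[0]=0xD1 cont=1 payload=0x51=81: acc |= 81<<0 -> acc=81 shift=7
  byte[1]=0x1F cont=0 payload=0x1F=31: acc |= 31<<7 -> acc=4049 shift=14 [end]
Varint 1: bytes[0:2] = D1 1F -> value 4049 (2 byte(s))
  byte[2]=0x6C cont=0 payload=0x6C=108: acc |= 108<<0 -> acc=108 shift=7 [end]
Varint 2: bytes[2:3] = 6C -> value 108 (1 byte(s))
  byte[3]=0xAC cont=1 payload=0x2C=44: acc |= 44<<0 -> acc=44 shift=7
  byte[4]=0xC2 cont=1 payload=0x42=66: acc |= 66<<7 -> acc=8492 shift=14
  byte[5]=0xA4 cont=1 payload=0x24=36: acc |= 36<<14 -> acc=598316 shift=21
  byte[6]=0x60 cont=0 payload=0x60=96: acc |= 96<<21 -> acc=201924908 shift=28 [end]
Varint 3: bytes[3:7] = AC C2 A4 60 -> value 201924908 (4 byte(s))

Answer: 4049 108 201924908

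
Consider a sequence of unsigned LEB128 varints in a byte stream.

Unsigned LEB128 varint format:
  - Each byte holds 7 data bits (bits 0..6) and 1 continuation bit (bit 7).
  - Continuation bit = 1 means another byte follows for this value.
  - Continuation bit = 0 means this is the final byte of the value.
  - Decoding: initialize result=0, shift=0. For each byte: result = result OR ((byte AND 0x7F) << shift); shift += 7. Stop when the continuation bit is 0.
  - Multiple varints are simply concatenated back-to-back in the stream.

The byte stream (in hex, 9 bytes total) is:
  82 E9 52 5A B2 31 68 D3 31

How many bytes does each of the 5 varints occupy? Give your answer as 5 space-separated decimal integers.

  byte[0]=0x82 cont=1 payload=0x02=2: acc |= 2<<0 -> acc=2 shift=7
  byte[1]=0xE9 cont=1 payload=0x69=105: acc |= 105<<7 -> acc=13442 shift=14
  byte[2]=0x52 cont=0 payload=0x52=82: acc |= 82<<14 -> acc=1356930 shift=21 [end]
Varint 1: bytes[0:3] = 82 E9 52 -> value 1356930 (3 byte(s))
  byte[3]=0x5A cont=0 payload=0x5A=90: acc |= 90<<0 -> acc=90 shift=7 [end]
Varint 2: bytes[3:4] = 5A -> value 90 (1 byte(s))
  byte[4]=0xB2 cont=1 payload=0x32=50: acc |= 50<<0 -> acc=50 shift=7
  byte[5]=0x31 cont=0 payload=0x31=49: acc |= 49<<7 -> acc=6322 shift=14 [end]
Varint 3: bytes[4:6] = B2 31 -> value 6322 (2 byte(s))
  byte[6]=0x68 cont=0 payload=0x68=104: acc |= 104<<0 -> acc=104 shift=7 [end]
Varint 4: bytes[6:7] = 68 -> value 104 (1 byte(s))
  byte[7]=0xD3 cont=1 payload=0x53=83: acc |= 83<<0 -> acc=83 shift=7
  byte[8]=0x31 cont=0 payload=0x31=49: acc |= 49<<7 -> acc=6355 shift=14 [end]
Varint 5: bytes[7:9] = D3 31 -> value 6355 (2 byte(s))

Answer: 3 1 2 1 2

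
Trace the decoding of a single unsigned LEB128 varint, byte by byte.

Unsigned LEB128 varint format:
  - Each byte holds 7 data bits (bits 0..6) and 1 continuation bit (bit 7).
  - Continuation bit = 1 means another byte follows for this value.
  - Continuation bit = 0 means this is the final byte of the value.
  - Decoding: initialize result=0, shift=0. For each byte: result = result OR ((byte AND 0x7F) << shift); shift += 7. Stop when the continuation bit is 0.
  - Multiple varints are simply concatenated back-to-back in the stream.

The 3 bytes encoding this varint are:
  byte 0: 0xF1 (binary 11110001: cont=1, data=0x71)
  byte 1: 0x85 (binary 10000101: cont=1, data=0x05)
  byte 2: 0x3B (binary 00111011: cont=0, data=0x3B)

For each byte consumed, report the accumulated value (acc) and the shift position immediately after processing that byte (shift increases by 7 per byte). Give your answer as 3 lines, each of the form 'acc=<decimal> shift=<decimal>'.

byte 0=0xF1: payload=0x71=113, contrib = 113<<0 = 113; acc -> 113, shift -> 7
byte 1=0x85: payload=0x05=5, contrib = 5<<7 = 640; acc -> 753, shift -> 14
byte 2=0x3B: payload=0x3B=59, contrib = 59<<14 = 966656; acc -> 967409, shift -> 21

Answer: acc=113 shift=7
acc=753 shift=14
acc=967409 shift=21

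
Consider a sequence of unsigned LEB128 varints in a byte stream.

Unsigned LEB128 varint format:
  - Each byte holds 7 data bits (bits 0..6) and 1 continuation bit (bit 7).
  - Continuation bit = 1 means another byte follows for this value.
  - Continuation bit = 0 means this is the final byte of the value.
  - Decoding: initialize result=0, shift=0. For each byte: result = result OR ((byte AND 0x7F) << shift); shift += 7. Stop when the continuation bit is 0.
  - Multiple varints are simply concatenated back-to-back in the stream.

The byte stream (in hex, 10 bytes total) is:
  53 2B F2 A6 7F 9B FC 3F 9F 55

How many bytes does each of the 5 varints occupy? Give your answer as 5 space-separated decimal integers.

Answer: 1 1 3 3 2

Derivation:
  byte[0]=0x53 cont=0 payload=0x53=83: acc |= 83<<0 -> acc=83 shift=7 [end]
Varint 1: bytes[0:1] = 53 -> value 83 (1 byte(s))
  byte[1]=0x2B cont=0 payload=0x2B=43: acc |= 43<<0 -> acc=43 shift=7 [end]
Varint 2: bytes[1:2] = 2B -> value 43 (1 byte(s))
  byte[2]=0xF2 cont=1 payload=0x72=114: acc |= 114<<0 -> acc=114 shift=7
  byte[3]=0xA6 cont=1 payload=0x26=38: acc |= 38<<7 -> acc=4978 shift=14
  byte[4]=0x7F cont=0 payload=0x7F=127: acc |= 127<<14 -> acc=2085746 shift=21 [end]
Varint 3: bytes[2:5] = F2 A6 7F -> value 2085746 (3 byte(s))
  byte[5]=0x9B cont=1 payload=0x1B=27: acc |= 27<<0 -> acc=27 shift=7
  byte[6]=0xFC cont=1 payload=0x7C=124: acc |= 124<<7 -> acc=15899 shift=14
  byte[7]=0x3F cont=0 payload=0x3F=63: acc |= 63<<14 -> acc=1048091 shift=21 [end]
Varint 4: bytes[5:8] = 9B FC 3F -> value 1048091 (3 byte(s))
  byte[8]=0x9F cont=1 payload=0x1F=31: acc |= 31<<0 -> acc=31 shift=7
  byte[9]=0x55 cont=0 payload=0x55=85: acc |= 85<<7 -> acc=10911 shift=14 [end]
Varint 5: bytes[8:10] = 9F 55 -> value 10911 (2 byte(s))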